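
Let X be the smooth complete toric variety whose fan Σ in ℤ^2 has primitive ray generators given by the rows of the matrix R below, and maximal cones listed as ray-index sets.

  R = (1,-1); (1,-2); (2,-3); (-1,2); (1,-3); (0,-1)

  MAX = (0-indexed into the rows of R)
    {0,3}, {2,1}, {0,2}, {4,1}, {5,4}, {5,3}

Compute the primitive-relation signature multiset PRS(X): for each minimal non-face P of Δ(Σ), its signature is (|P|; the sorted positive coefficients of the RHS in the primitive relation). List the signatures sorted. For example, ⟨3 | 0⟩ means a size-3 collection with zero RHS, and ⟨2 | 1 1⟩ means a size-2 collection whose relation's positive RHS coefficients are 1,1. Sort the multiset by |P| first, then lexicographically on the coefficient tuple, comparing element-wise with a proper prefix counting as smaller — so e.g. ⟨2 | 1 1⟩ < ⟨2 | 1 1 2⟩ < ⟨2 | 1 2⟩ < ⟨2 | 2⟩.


Δ(Σ) — 6 vertices, 9 min non-faces:

  P={1,3}:  v_{1} + v_{3} = 0  ⇒ sig = ⟨2 | 0⟩
  P={0,1}:  v_{0} + v_{1} = v_{2}  ⇒ sig = ⟨2 | 1⟩
  P={0,5}:  v_{0} + v_{5} = v_{1}  ⇒ sig = ⟨2 | 1⟩
  P={1,5}:  v_{1} + v_{5} = v_{4}  ⇒ sig = ⟨2 | 1⟩
  P={2,3}:  v_{2} + v_{3} = v_{0}  ⇒ sig = ⟨2 | 1⟩
  P={3,4}:  v_{3} + v_{4} = v_{5}  ⇒ sig = ⟨2 | 1⟩
  P={0,4}:  v_{0} + v_{4} = 2·v_{1}  ⇒ sig = ⟨2 | 2⟩
  P={2,5}:  v_{2} + v_{5} = 2·v_{1}  ⇒ sig = ⟨2 | 2⟩
  P={2,4}:  v_{2} + v_{4} = 3·v_{1}  ⇒ sig = ⟨2 | 3⟩

Sorted signature multiset PRS(X):
{ ⟨2 | 0⟩,  ⟨2 | 1⟩ ×5,  ⟨2 | 2⟩ ×2,  ⟨2 | 3⟩ }


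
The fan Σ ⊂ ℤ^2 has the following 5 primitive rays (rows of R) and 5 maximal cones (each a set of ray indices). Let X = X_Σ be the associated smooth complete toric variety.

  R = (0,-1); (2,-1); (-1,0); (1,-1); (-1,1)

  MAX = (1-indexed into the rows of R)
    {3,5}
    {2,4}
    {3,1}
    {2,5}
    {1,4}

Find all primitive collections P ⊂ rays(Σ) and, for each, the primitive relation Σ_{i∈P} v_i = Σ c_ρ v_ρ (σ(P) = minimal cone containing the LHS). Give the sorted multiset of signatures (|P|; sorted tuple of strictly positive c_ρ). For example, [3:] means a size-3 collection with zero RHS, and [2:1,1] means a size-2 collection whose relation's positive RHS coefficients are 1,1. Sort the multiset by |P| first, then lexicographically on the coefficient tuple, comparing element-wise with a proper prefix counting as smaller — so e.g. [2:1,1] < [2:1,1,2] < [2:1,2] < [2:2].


5 minimal non-faces of Δ(Σ) (on 5 rays):

  P={4,5}:  v_{4} + v_{5} = 0  so sig = [2:]
  P={1,5}:  v_{1} + v_{5} = v_{3}  so sig = [2:1]
  P={2,3}:  v_{2} + v_{3} = v_{4}  so sig = [2:1]
  P={3,4}:  v_{3} + v_{4} = v_{1}  so sig = [2:1]
  P={1,2}:  v_{1} + v_{2} = 2·v_{4}  so sig = [2:2]

Hence PRS(X_Σ) =
    |P|=2: 5 collections, coeffs (), (1), (1), (1), (2)


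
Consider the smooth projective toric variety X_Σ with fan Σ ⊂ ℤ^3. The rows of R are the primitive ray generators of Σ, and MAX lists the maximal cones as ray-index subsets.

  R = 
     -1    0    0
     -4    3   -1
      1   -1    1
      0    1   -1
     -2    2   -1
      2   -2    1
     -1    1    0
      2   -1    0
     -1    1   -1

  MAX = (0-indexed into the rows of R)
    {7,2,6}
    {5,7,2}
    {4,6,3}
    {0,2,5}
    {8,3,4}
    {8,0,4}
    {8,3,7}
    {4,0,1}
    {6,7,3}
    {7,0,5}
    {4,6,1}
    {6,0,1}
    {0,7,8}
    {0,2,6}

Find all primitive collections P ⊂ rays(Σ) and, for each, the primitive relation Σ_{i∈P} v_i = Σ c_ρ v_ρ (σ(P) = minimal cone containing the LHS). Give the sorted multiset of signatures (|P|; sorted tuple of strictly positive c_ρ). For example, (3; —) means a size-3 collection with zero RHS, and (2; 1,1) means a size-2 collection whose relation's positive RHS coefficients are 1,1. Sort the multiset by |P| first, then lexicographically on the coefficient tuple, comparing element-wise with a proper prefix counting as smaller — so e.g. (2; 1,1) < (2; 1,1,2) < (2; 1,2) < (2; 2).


Δ(Σ) — 9 vertices, 18 min non-faces:

  {2,8}:  v_{2} + v_{8} = 0 — sig = (2; —)
  {4,5}:  v_{4} + v_{5} = 0 — sig = (2; —)
  {0,3}:  v_{0} + v_{3} = v_{8} — sig = (2; 1)
  {1,7}:  v_{1} + v_{7} = v_{4} — sig = (2; 1)
  {2,4}:  v_{2} + v_{4} = v_{6} — sig = (2; 1)
  {3,5}:  v_{3} + v_{5} = v_{7} — sig = (2; 1)
  {4,7}:  v_{4} + v_{7} = v_{3} — sig = (2; 1)
  {5,6}:  v_{5} + v_{6} = v_{2} — sig = (2; 1)
  {6,8}:  v_{6} + v_{8} = v_{4} — sig = (2; 1)
  {1,5}:  v_{1} + v_{5} = v_{0} + v_{6} — sig = (2; 1,1)
  {2,3}:  v_{2} + v_{3} = v_{6} + v_{7} — sig = (2; 1,1)
  {5,8}:  v_{5} + v_{8} = v_{0} + v_{7} — sig = (2; 1,1)
  {1,2}:  v_{1} + v_{2} = v_{0} + 2·v_{6} — sig = (2; 1,2)
  {1,8}:  v_{1} + v_{8} = v_{0} + 2·v_{4} — sig = (2; 1,2)
  {1,3}:  v_{1} + v_{3} = 2·v_{4} — sig = (2; 2)
  {0,6,7}:  v_{0} + v_{6} + v_{7} = 0 — sig = (3; —)
  {0,2,7}:  v_{0} + v_{2} + v_{7} = v_{5} — sig = (3; 1)
  {0,4,6}:  v_{0} + v_{4} + v_{6} = v_{1} — sig = (3; 1)

Signatures (|P|; sorted positive RHS coefficients), sorted:
    |P|=2: 15 collections, coeffs (), (), (1), (1), (1), (1), (1), (1), (1), (1,1), (1,1), (1,1), (1,2), (1,2), (2)
    |P|=3: 3 collections, coeffs (), (1), (1)


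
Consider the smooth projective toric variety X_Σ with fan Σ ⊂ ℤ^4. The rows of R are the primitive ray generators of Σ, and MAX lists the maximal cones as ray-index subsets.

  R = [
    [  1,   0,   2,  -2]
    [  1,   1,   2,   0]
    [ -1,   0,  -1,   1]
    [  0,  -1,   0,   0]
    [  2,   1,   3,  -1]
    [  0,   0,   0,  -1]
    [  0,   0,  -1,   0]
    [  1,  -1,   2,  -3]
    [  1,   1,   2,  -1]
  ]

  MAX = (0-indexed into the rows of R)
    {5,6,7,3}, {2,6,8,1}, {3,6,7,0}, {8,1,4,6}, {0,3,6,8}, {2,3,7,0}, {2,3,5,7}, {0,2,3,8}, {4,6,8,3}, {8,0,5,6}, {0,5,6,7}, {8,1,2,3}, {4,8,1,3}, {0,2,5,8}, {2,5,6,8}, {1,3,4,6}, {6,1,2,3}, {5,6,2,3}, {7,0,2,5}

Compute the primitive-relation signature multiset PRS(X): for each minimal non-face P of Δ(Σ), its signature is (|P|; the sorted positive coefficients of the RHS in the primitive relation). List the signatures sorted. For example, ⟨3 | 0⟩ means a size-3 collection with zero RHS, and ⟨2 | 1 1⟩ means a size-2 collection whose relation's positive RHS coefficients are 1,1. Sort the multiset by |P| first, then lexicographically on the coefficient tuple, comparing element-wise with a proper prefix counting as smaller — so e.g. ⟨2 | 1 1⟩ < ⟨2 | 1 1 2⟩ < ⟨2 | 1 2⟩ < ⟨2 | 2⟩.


Σ has 14 primitive collections:

  P = {1,5}:  v_{1} + v_{5} = v_{8}  ⇒ sig = ⟨2 | 1⟩
  P = {2,4}:  v_{2} + v_{4} = v_{1}  ⇒ sig = ⟨2 | 1⟩
  P = {1,7}:  v_{1} + v_{7} = v_{0} + v_{3} + v_{8}  ⇒ sig = ⟨2 | 1 1 1⟩
  P = {4,5}:  v_{4} + v_{5} = v_{3} + v_{6} + 2·v_{8}  ⇒ sig = ⟨2 | 1 1 2⟩
  P = {4,7}:  v_{4} + v_{7} = v_{0} + 2·v_{3} + v_{6} + 2·v_{8}  ⇒ sig = ⟨2 | 1 1 2 2⟩
  P = {0,1}:  v_{0} + v_{1} = v_{3} + 2·v_{8}  ⇒ sig = ⟨2 | 1 2⟩
  P = {0,4}:  v_{0} + v_{4} = 2·v_{3} + v_{6} + 3·v_{8}  ⇒ sig = ⟨2 | 1 2 3⟩
  P = {7,8}:  v_{7} + v_{8} = 2·v_{0}  ⇒ sig = ⟨2 | 2⟩
  P = {0,2,6}:  v_{0} + v_{2} + v_{6} = v_{5}  ⇒ sig = ⟨3 | 1⟩
  P = {0,3,5}:  v_{0} + v_{3} + v_{5} = v_{7}  ⇒ sig = ⟨3 | 1⟩
  P = {3,5,8}:  v_{3} + v_{5} + v_{8} = v_{0}  ⇒ sig = ⟨3 | 1⟩
  P = {2,6,7}:  v_{2} + v_{6} + v_{7} = v_{3} + 2·v_{5}  ⇒ sig = ⟨3 | 1 2⟩
  P = {2,3,6,8}:  v_{2} + v_{3} + v_{6} + v_{8} = 0  ⇒ sig = ⟨4 | 0⟩
  P = {1,3,6,8}:  v_{1} + v_{3} + v_{6} + v_{8} = v_{4}  ⇒ sig = ⟨4 | 1⟩

Sorted signature multiset PRS(X):
    ⟨2 | 1⟩
    ⟨2 | 1⟩
    ⟨2 | 1 1 1⟩
    ⟨2 | 1 1 2⟩
    ⟨2 | 1 1 2 2⟩
    ⟨2 | 1 2⟩
    ⟨2 | 1 2 3⟩
    ⟨2 | 2⟩
    ⟨3 | 1⟩
    ⟨3 | 1⟩
    ⟨3 | 1⟩
    ⟨3 | 1 2⟩
    ⟨4 | 0⟩
    ⟨4 | 1⟩


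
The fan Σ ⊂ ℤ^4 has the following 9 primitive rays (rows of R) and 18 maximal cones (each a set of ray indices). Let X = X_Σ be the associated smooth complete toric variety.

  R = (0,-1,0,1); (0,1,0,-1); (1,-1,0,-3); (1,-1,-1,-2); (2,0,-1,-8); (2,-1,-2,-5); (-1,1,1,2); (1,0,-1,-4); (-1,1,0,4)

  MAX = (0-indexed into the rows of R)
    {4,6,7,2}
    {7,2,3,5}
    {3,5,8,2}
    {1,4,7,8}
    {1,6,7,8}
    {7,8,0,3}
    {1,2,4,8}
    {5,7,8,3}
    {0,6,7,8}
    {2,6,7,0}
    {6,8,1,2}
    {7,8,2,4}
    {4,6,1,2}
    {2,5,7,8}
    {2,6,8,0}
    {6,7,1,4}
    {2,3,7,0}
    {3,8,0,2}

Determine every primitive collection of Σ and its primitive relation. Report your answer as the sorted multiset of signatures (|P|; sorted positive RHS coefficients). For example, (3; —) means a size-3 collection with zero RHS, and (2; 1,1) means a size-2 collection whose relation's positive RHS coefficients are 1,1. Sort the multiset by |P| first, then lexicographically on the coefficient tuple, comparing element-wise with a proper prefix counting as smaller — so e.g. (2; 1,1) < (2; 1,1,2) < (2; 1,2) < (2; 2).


14 collections generate NE(X_Σ); each relation:

  {0,1}:  v_{0} + v_{1} = 0  ⇒ sig = (2; —)
  {3,6}:  v_{3} + v_{6} = 0  ⇒ sig = (2; —)
  {0,4}:  v_{0} + v_{4} = v_{2} + v_{7}  ⇒ sig = (2; 1,1)
  {1,3}:  v_{1} + v_{3} = v_{2} + v_{7} + v_{8}  ⇒ sig = (2; 1,1,1)
  {5,6}:  v_{5} + v_{6} = v_{2} + v_{7} + v_{8}  ⇒ sig = (2; 1,1,1)
  {3,4}:  v_{3} + v_{4} = 2·v_{2} + 2·v_{7} + v_{8}  ⇒ sig = (2; 1,2,2)
  {0,5}:  v_{0} + v_{5} = 2·v_{3}  ⇒ sig = (2; 2)
  {1,5}:  v_{1} + v_{5} = 2·v_{2} + 2·v_{7} + 2·v_{8}  ⇒ sig = (2; 2,2,2)
  {4,5}:  v_{4} + v_{5} = 3·v_{2} + 3·v_{7} + 2·v_{8}  ⇒ sig = (2; 2,3,3)
  {1,2,7}:  v_{1} + v_{2} + v_{7} = v_{4}  ⇒ sig = (3; 1)
  {4,6,8}:  v_{4} + v_{6} + v_{8} = 2·v_{1}  ⇒ sig = (3; 2)
  {0,2,7,8}:  v_{0} + v_{2} + v_{7} + v_{8} = v_{3}  ⇒ sig = (4; 1)
  {2,3,7,8}:  v_{2} + v_{3} + v_{7} + v_{8} = v_{5}  ⇒ sig = (4; 1)
  {2,6,7,8}:  v_{2} + v_{6} + v_{7} + v_{8} = v_{1}  ⇒ sig = (4; 1)

Signatures (|P|; sorted positive RHS coefficients), sorted:
{ (2; —) ×2,  (2; 1,1),  (2; 1,1,1) ×2,  (2; 1,2,2),  (2; 2),  (2; 2,2,2),  (2; 2,3,3),  (3; 1),  (3; 2),  (4; 1) ×3 }


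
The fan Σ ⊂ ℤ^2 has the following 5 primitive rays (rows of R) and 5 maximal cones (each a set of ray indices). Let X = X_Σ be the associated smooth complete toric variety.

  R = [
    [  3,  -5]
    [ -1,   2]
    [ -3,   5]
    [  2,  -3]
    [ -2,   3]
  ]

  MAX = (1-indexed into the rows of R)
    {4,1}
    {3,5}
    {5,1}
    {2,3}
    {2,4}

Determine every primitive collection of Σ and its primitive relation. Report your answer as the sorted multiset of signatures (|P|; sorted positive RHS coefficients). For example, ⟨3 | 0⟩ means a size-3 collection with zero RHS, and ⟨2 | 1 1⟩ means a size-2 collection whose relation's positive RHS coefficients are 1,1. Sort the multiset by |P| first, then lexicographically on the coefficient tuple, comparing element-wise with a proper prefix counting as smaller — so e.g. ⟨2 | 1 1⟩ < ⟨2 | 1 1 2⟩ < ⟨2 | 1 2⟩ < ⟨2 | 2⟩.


Minimal non-faces — 5 found among 5 rays, 5 max cones:

  P = {1,3}:  v_{1} + v_{3} = 0 — sig = ⟨2 | 0⟩
  P = {4,5}:  v_{4} + v_{5} = 0 — sig = ⟨2 | 0⟩
  P = {1,2}:  v_{1} + v_{2} = v_{4} — sig = ⟨2 | 1⟩
  P = {2,5}:  v_{2} + v_{5} = v_{3} — sig = ⟨2 | 1⟩
  P = {3,4}:  v_{3} + v_{4} = v_{2} — sig = ⟨2 | 1⟩

so the primitive-relation signature multiset is
[⟨2 | 0⟩, ⟨2 | 0⟩, ⟨2 | 1⟩, ⟨2 | 1⟩, ⟨2 | 1⟩]


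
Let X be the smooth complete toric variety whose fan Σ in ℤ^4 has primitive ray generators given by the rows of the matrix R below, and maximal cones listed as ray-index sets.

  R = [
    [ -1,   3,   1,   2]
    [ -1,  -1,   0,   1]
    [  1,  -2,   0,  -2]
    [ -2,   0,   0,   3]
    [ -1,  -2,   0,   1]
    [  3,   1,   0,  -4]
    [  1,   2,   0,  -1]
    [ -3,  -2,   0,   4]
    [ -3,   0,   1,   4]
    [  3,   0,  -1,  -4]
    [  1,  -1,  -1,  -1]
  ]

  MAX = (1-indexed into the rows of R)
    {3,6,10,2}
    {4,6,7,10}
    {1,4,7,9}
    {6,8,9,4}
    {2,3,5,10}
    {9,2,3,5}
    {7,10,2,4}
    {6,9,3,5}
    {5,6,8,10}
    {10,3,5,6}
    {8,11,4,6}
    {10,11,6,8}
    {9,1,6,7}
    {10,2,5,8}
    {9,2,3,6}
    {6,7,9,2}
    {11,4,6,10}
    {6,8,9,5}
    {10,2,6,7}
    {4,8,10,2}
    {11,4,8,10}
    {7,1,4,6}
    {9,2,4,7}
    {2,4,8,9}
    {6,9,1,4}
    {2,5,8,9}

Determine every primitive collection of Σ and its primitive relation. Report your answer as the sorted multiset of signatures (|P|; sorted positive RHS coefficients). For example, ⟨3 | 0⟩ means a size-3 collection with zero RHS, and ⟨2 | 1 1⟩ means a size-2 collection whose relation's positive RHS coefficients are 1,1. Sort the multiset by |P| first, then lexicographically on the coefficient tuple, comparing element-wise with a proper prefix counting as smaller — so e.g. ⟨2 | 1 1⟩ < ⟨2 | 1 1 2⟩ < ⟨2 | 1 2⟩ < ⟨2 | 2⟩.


23 collections generate NE(X_Σ); each relation:

  {5,7}:  v_{5} + v_{7} = 0 ; sig = ⟨2 | 0⟩
  {9,10}:  v_{9} + v_{10} = 0 ; sig = ⟨2 | 0⟩
  {3,4}:  v_{3} + v_{4} = v_{5} ; sig = ⟨2 | 1⟩
  {4,5}:  v_{4} + v_{5} = v_{8} ; sig = ⟨2 | 1⟩
  {7,8}:  v_{7} + v_{8} = v_{4} ; sig = ⟨2 | 1⟩
  {1,2}:  v_{1} + v_{2} = v_{7} + v_{9} ; sig = ⟨2 | 1 1⟩
  {1,3}:  v_{1} + v_{3} = v_{6} + v_{9} ; sig = ⟨2 | 1 1⟩
  {2,11}:  v_{2} + v_{11} = v_{8} + v_{10} ; sig = ⟨2 | 1 1⟩
  {3,7}:  v_{3} + v_{7} = v_{2} + v_{6} ; sig = ⟨2 | 1 1⟩
  {1,5}:  v_{1} + v_{5} = v_{4} + v_{6} + v_{9} ; sig = ⟨2 | 1 1 1⟩
  {1,10}:  v_{1} + v_{10} = v_{4} + v_{6} + v_{7} ; sig = ⟨2 | 1 1 1⟩
  {9,11}:  v_{9} + v_{11} = v_{4} + v_{6} + v_{8} ; sig = ⟨2 | 1 1 1⟩
  {3,11}:  v_{3} + v_{11} = v_{5} + v_{6} + v_{8} + v_{10} ; sig = ⟨2 | 1 1 1 1⟩
  {1,8}:  v_{1} + v_{8} = 2·v_{4} + v_{6} + v_{9} ; sig = ⟨2 | 1 1 2⟩
  {5,11}:  v_{5} + v_{11} = v_{6} + 2·v_{8} + v_{10} ; sig = ⟨2 | 1 1 2⟩
  {7,11}:  v_{7} + v_{11} = 2·v_{4} + v_{6} + v_{10} ; sig = ⟨2 | 1 1 2⟩
  {3,8}:  v_{3} + v_{8} = 2·v_{5} ; sig = ⟨2 | 2⟩
  {1,11}:  v_{1} + v_{11} = 3·v_{4} + 2·v_{6} ; sig = ⟨2 | 2 3⟩
  {2,4,6}:  v_{2} + v_{4} + v_{6} = 0 ; sig = ⟨3 | 0⟩
  {2,5,6}:  v_{2} + v_{5} + v_{6} = v_{3} ; sig = ⟨3 | 1⟩
  {2,6,8}:  v_{2} + v_{6} + v_{8} = v_{5} ; sig = ⟨3 | 1⟩
  {4,6,7,9}:  v_{4} + v_{6} + v_{7} + v_{9} = v_{1} ; sig = ⟨4 | 1⟩
  {4,6,8,10}:  v_{4} + v_{6} + v_{8} + v_{10} = v_{11} ; sig = ⟨4 | 1⟩

so the primitive-relation signature multiset is
    |P|=2: 18 collections, coeffs (), (), (1), (1), (1), (1,1), (1,1), (1,1), (1,1), (1,1,1), (1,1,1), (1,1,1), (1,1,1,1), (1,1,2), (1,1,2), (1,1,2), (2), (2,3)
    |P|=3: 3 collections, coeffs (), (1), (1)
    |P|=4: 2 collections, coeffs (1), (1)


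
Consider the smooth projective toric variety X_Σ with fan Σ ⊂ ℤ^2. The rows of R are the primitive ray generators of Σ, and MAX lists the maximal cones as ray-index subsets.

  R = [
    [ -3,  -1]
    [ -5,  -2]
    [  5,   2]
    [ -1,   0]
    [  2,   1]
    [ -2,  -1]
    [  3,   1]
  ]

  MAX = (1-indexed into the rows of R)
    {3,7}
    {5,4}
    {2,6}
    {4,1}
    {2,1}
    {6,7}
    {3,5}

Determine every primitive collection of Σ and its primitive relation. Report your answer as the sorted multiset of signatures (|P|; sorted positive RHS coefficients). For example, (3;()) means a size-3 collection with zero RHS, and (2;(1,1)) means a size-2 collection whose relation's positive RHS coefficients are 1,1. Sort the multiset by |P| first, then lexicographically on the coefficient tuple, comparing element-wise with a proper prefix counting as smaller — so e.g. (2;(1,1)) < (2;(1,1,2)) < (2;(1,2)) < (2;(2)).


Δ(Σ) — 7 vertices, 14 min non-faces:

  {1,7}:  v_{1} + v_{7} = 0  →  sig = (2;())
  {2,3}:  v_{2} + v_{3} = 0  →  sig = (2;())
  {5,6}:  v_{5} + v_{6} = 0  →  sig = (2;())
  {1,3}:  v_{1} + v_{3} = v_{5}  →  sig = (2;(1))
  {1,5}:  v_{1} + v_{5} = v_{4}  →  sig = (2;(1))
  {1,6}:  v_{1} + v_{6} = v_{2}  →  sig = (2;(1))
  {2,5}:  v_{2} + v_{5} = v_{1}  →  sig = (2;(1))
  {2,7}:  v_{2} + v_{7} = v_{6}  →  sig = (2;(1))
  {3,6}:  v_{3} + v_{6} = v_{7}  →  sig = (2;(1))
  {4,6}:  v_{4} + v_{6} = v_{1}  →  sig = (2;(1))
  {4,7}:  v_{4} + v_{7} = v_{5}  →  sig = (2;(1))
  {5,7}:  v_{5} + v_{7} = v_{3}  →  sig = (2;(1))
  {2,4}:  v_{2} + v_{4} = 2·v_{1}  →  sig = (2;(2))
  {3,4}:  v_{3} + v_{4} = 2·v_{5}  →  sig = (2;(2))

so the primitive-relation signature multiset is
{ (2;()) ×3,  (2;(1)) ×9,  (2;(2)) ×2 }


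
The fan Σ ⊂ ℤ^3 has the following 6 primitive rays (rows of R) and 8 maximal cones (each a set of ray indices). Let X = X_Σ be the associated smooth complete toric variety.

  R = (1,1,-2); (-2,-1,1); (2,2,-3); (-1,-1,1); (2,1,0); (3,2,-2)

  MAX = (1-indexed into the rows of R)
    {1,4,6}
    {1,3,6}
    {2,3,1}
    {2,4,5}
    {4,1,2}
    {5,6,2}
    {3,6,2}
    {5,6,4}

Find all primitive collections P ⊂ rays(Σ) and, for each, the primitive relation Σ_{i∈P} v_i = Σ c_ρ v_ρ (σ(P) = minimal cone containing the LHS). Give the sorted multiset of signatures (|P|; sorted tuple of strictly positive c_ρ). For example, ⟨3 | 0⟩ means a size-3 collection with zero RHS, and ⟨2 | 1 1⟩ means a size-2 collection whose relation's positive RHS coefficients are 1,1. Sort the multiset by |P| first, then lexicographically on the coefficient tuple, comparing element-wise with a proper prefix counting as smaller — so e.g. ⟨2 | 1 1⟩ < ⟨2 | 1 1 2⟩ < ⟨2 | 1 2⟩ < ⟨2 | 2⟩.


The 5 primitive collections of Σ (r=6, n=3):

  P = {1,5}:  v_{1} + v_{5} = v_{6}  ⟹  sig = ⟨2 | 1⟩
  P = {3,4}:  v_{3} + v_{4} = v_{1}  ⟹  sig = ⟨2 | 1⟩
  P = {3,5}:  v_{3} + v_{5} = v_{2} + 2·v_{6}  ⟹  sig = ⟨2 | 1 2⟩
  P = {2,4,6}:  v_{2} + v_{4} + v_{6} = 0  ⟹  sig = ⟨3 | 0⟩
  P = {1,2,6}:  v_{1} + v_{2} + v_{6} = v_{3}  ⟹  sig = ⟨3 | 1⟩

Hence PRS(X_Σ) =
[⟨2 | 1⟩, ⟨2 | 1⟩, ⟨2 | 1 2⟩, ⟨3 | 0⟩, ⟨3 | 1⟩]


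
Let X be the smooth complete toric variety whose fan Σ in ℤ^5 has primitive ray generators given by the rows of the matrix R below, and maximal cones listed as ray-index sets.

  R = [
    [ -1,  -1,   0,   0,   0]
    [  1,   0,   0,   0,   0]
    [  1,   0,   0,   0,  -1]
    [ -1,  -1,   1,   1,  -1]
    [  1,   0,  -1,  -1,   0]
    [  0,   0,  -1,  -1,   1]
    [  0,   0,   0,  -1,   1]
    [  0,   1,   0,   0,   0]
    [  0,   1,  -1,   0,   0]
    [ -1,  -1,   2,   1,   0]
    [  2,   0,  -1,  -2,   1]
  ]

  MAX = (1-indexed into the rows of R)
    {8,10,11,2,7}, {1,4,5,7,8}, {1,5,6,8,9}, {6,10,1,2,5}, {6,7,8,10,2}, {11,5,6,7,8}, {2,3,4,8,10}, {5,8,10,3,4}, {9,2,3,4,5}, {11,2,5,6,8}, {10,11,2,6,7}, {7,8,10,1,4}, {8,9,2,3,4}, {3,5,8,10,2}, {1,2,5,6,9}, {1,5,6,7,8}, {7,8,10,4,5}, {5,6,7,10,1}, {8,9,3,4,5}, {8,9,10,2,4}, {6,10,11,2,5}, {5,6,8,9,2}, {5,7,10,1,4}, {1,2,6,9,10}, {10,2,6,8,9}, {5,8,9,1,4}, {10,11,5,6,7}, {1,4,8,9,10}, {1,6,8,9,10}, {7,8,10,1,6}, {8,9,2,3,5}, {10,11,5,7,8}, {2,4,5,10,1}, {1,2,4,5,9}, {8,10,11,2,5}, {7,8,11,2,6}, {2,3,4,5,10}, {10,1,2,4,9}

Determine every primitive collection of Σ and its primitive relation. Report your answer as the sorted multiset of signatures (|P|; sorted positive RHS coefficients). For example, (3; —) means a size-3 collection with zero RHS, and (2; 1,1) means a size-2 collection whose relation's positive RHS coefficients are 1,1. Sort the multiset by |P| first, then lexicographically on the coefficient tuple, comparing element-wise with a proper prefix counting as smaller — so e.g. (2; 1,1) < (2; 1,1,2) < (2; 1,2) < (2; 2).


19 collections generate NE(X_Σ); each relation:

  • {3,6}:  v_{3} + v_{6} = v_{5}  →  sig = (2; 1)
  • {4,6}:  v_{4} + v_{6} = v_{1}  →  sig = (2; 1)
  • {1,3}:  v_{1} + v_{3} = v_{4} + v_{5}  →  sig = (2; 1,1)
  • {7,9}:  v_{7} + v_{9} = v_{6} + v_{8}  →  sig = (2; 1,1)
  • {9,11}:  v_{9} + v_{11} = v_{2} + v_{5} + v_{6} + v_{8}  →  sig = (2; 1,1,1,1)
  • {3,11}:  v_{3} + v_{11} = v_{2} + 3·v_{5} + v_{8} + v_{10}  →  sig = (2; 1,1,1,3)
  • {1,11}:  v_{1} + v_{11} = 2·v_{5} + v_{6} + v_{10}  →  sig = (2; 1,1,2)
  • {3,7}:  v_{3} + v_{7} = 2·v_{5} + v_{8} + v_{10}  →  sig = (2; 1,1,2)
  • {4,11}:  v_{4} + v_{11} = 2·v_{5} + v_{10}  →  sig = (2; 1,2)
  • {1,2,8}:  v_{1} + v_{2} + v_{8} = 0  →  sig = (3; —)
  • {5,9,10}:  v_{5} + v_{9} + v_{10} = 0  →  sig = (3; —)
  • {2,5,7}:  v_{2} + v_{5} + v_{7} = v_{11}  →  sig = (3; 1)
  • {2,4,7}:  v_{2} + v_{4} + v_{7} = v_{5} + v_{10}  →  sig = (3; 1,1)
  • {1,2,7}:  v_{1} + v_{2} + v_{7} = v_{5} + v_{6} + v_{10}  →  sig = (3; 1,1,1)
  • {3,9,10}:  v_{3} + v_{9} + v_{10} = v_{2} + v_{4} + v_{8}  →  sig = (3; 1,1,1)
  • {2,4,5,8}:  v_{2} + v_{4} + v_{5} + v_{8} = v_{3}  →  sig = (4; 1)
  • {5,6,8,10}:  v_{5} + v_{6} + v_{8} + v_{10} = v_{7}  →  sig = (4; 1)
  • {1,5,8,10}:  v_{1} + v_{5} + v_{8} + v_{10} = v_{4} + v_{7}  →  sig = (4; 1,1)
  • {6,8,10,11}:  v_{6} + v_{8} + v_{10} + v_{11} = v_{2} + 2·v_{7}  →  sig = (4; 1,2)

Sorted signature multiset PRS(X):
    |P|=2: 9 collections, coeffs (1), (1), (1,1), (1,1), (1,1,1,1), (1,1,1,3), (1,1,2), (1,1,2), (1,2)
    |P|=3: 6 collections, coeffs (), (), (1), (1,1), (1,1,1), (1,1,1)
    |P|=4: 4 collections, coeffs (1), (1), (1,1), (1,2)


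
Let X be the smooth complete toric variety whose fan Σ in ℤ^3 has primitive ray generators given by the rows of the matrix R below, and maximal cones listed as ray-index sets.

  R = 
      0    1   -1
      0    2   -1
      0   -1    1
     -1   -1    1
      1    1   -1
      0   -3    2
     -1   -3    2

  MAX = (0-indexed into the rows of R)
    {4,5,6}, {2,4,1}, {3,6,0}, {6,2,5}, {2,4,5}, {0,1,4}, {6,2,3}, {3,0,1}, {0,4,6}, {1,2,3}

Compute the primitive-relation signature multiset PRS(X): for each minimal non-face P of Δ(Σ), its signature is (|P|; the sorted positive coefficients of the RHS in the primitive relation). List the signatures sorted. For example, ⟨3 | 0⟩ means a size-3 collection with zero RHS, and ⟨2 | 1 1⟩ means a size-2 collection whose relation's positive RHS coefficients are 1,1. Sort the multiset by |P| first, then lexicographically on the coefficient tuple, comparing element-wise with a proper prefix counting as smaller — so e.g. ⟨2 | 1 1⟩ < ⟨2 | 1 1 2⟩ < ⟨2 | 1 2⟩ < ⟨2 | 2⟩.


Minimal non-faces — 7 found among 7 rays, 10 max cones:

  {0,2}:  v_{0} + v_{2} = 0  ⇒ sig = ⟨2 | 0⟩
  {3,4}:  v_{3} + v_{4} = 0  ⇒ sig = ⟨2 | 0⟩
  {1,5}:  v_{1} + v_{5} = v_{2}  ⇒ sig = ⟨2 | 1⟩
  {1,6}:  v_{1} + v_{6} = v_{3}  ⇒ sig = ⟨2 | 1⟩
  {0,5}:  v_{0} + v_{5} = v_{4} + v_{6}  ⇒ sig = ⟨2 | 1 1⟩
  {3,5}:  v_{3} + v_{5} = v_{2} + v_{6}  ⇒ sig = ⟨2 | 1 1⟩
  {2,4,6}:  v_{2} + v_{4} + v_{6} = v_{5}  ⇒ sig = ⟨3 | 1⟩

Sorted signature multiset PRS(X):
    ⟨2 | 0⟩
    ⟨2 | 0⟩
    ⟨2 | 1⟩
    ⟨2 | 1⟩
    ⟨2 | 1 1⟩
    ⟨2 | 1 1⟩
    ⟨3 | 1⟩


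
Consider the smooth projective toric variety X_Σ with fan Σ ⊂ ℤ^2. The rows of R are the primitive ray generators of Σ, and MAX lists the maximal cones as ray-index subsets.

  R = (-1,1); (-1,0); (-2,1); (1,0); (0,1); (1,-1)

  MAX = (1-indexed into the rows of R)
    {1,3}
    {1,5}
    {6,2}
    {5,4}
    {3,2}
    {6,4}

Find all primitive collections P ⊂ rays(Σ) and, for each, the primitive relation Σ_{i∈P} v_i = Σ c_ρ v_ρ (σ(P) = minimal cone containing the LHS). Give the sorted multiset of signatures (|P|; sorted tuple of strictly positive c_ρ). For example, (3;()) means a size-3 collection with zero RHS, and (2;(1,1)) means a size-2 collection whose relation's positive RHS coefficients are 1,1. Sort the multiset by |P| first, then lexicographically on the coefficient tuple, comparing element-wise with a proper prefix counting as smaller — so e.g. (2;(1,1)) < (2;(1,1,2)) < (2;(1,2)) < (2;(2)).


Primitive collections (9):

  P={1,6}:  v_{1} + v_{6} = 0 — sig = (2;())
  P={2,4}:  v_{2} + v_{4} = 0 — sig = (2;())
  P={1,2}:  v_{1} + v_{2} = v_{3} — sig = (2;(1))
  P={1,4}:  v_{1} + v_{4} = v_{5} — sig = (2;(1))
  P={2,5}:  v_{2} + v_{5} = v_{1} — sig = (2;(1))
  P={3,4}:  v_{3} + v_{4} = v_{1} — sig = (2;(1))
  P={3,6}:  v_{3} + v_{6} = v_{2} — sig = (2;(1))
  P={5,6}:  v_{5} + v_{6} = v_{4} — sig = (2;(1))
  P={3,5}:  v_{3} + v_{5} = 2·v_{1} — sig = (2;(2))

Sorted signature multiset PRS(X):
    |P|=2: 9 collections, coeffs (), (), (1), (1), (1), (1), (1), (1), (2)


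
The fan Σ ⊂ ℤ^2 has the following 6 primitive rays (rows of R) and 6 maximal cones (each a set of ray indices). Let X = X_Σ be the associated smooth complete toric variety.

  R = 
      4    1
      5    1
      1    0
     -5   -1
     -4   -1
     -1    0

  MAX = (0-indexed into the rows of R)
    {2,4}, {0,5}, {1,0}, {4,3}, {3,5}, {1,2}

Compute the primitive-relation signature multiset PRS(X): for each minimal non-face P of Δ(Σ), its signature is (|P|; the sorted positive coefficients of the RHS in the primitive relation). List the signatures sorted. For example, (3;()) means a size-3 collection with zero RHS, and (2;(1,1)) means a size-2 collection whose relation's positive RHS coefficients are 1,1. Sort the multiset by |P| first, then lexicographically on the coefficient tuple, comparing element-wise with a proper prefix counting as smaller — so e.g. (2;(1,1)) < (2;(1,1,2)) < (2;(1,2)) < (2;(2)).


9 minimal non-faces of Δ(Σ) (on 6 rays):

  {0,4}:  v_{0} + v_{4} = 0  so sig = (2;())
  {1,3}:  v_{1} + v_{3} = 0  so sig = (2;())
  {2,5}:  v_{2} + v_{5} = 0  so sig = (2;())
  {0,2}:  v_{0} + v_{2} = v_{1}  so sig = (2;(1))
  {0,3}:  v_{0} + v_{3} = v_{5}  so sig = (2;(1))
  {1,4}:  v_{1} + v_{4} = v_{2}  so sig = (2;(1))
  {1,5}:  v_{1} + v_{5} = v_{0}  so sig = (2;(1))
  {2,3}:  v_{2} + v_{3} = v_{4}  so sig = (2;(1))
  {4,5}:  v_{4} + v_{5} = v_{3}  so sig = (2;(1))

so the primitive-relation signature multiset is
{ (2;()) ×3,  (2;(1)) ×6 }


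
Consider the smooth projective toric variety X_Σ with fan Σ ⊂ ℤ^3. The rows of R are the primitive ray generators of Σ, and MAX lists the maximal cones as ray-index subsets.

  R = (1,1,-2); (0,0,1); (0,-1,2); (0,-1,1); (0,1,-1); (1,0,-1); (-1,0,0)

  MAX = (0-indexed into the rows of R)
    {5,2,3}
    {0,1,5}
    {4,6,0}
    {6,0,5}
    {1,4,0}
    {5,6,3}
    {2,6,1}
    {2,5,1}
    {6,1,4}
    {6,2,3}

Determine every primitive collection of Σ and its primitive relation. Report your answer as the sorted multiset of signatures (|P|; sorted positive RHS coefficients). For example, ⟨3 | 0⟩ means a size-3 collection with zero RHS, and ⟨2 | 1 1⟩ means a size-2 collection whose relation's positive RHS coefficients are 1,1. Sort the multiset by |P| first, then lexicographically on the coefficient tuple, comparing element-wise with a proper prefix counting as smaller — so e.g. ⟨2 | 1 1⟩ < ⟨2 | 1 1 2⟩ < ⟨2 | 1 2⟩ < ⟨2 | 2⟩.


Minimal non-faces — 9 found among 7 rays, 10 max cones:

  {3,4}:  v_{3} + v_{4} = 0  ⇒ sig = ⟨2 | 0⟩
  {0,3}:  v_{0} + v_{3} = v_{5}  ⇒ sig = ⟨2 | 1⟩
  {1,3}:  v_{1} + v_{3} = v_{2}  ⇒ sig = ⟨2 | 1⟩
  {2,4}:  v_{2} + v_{4} = v_{1}  ⇒ sig = ⟨2 | 1⟩
  {4,5}:  v_{4} + v_{5} = v_{0}  ⇒ sig = ⟨2 | 1⟩
  {0,2}:  v_{0} + v_{2} = v_{1} + v_{5}  ⇒ sig = ⟨2 | 1 1⟩
  {1,5,6}:  v_{1} + v_{5} + v_{6} = 0  ⇒ sig = ⟨3 | 0⟩
  {0,1,6}:  v_{0} + v_{1} + v_{6} = v_{4}  ⇒ sig = ⟨3 | 1⟩
  {2,5,6}:  v_{2} + v_{5} + v_{6} = v_{3}  ⇒ sig = ⟨3 | 1⟩

Hence PRS(X_Σ) =
    |P|=2: 6 collections, coeffs (), (1), (1), (1), (1), (1,1)
    |P|=3: 3 collections, coeffs (), (1), (1)


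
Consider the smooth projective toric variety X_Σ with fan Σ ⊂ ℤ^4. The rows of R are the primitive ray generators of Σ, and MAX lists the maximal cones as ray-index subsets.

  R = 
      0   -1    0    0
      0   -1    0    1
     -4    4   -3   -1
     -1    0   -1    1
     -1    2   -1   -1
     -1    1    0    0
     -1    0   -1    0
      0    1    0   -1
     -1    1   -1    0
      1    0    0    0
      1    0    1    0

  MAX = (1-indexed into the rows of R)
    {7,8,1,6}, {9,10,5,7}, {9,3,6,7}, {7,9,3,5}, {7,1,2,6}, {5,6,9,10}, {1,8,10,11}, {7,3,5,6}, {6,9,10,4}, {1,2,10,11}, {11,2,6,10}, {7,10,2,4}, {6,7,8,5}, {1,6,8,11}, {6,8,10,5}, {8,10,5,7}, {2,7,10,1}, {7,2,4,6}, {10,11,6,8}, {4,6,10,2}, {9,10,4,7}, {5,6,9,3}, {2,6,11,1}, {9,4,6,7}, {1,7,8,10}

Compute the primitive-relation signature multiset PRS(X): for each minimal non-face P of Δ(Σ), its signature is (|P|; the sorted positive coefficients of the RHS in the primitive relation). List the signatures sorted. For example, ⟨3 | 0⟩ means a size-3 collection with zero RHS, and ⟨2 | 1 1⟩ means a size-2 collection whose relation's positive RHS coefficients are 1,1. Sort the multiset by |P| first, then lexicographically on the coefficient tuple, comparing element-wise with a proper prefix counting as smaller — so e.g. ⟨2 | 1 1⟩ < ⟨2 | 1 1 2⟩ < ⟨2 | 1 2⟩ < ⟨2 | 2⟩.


Σ has 22 primitive collections:

  P = {2,8}:  v_{2} + v_{8} = 0  →  sig = ⟨2 | 0⟩
  P = {7,11}:  v_{7} + v_{11} = 0  →  sig = ⟨2 | 0⟩
  P = {1,9}:  v_{1} + v_{9} = v_{7}  →  sig = ⟨2 | 1⟩
  P = {2,5}:  v_{2} + v_{5} = v_{9}  →  sig = ⟨2 | 1⟩
  P = {2,9}:  v_{2} + v_{9} = v_{4}  →  sig = ⟨2 | 1⟩
  P = {4,8}:  v_{4} + v_{8} = v_{9}  →  sig = ⟨2 | 1⟩
  P = {8,9}:  v_{8} + v_{9} = v_{5}  →  sig = ⟨2 | 1⟩
  P = {1,4}:  v_{1} + v_{4} = v_{2} + v_{7}  →  sig = ⟨2 | 1 1⟩
  P = {1,5}:  v_{1} + v_{5} = v_{7} + v_{8}  →  sig = ⟨2 | 1 1⟩
  P = {9,11}:  v_{9} + v_{11} = v_{6} + v_{10}  →  sig = ⟨2 | 1 1⟩
  P = {3,11}:  v_{3} + v_{11} = v_{5} + v_{6} + v_{9}  →  sig = ⟨2 | 1 1 1⟩
  P = {4,11}:  v_{4} + v_{11} = v_{2} + v_{6} + v_{10}  →  sig = ⟨2 | 1 1 1⟩
  P = {5,11}:  v_{5} + v_{11} = v_{6} + v_{8} + v_{10}  →  sig = ⟨2 | 1 1 1⟩
  P = {1,3}:  v_{1} + v_{3} = v_{5} + v_{6} + 2·v_{7}  →  sig = ⟨2 | 1 1 2⟩
  P = {2,3}:  v_{2} + v_{3} = v_{6} + v_{7} + 2·v_{9}  →  sig = ⟨2 | 1 1 2⟩
  P = {3,8}:  v_{3} + v_{8} = 2·v_{5} + v_{6} + v_{7}  →  sig = ⟨2 | 1 1 2⟩
  P = {3,4}:  v_{3} + v_{4} = v_{6} + v_{7} + 3·v_{9}  →  sig = ⟨2 | 1 1 3⟩
  P = {3,10}:  v_{3} + v_{10} = v_{5} + 2·v_{9}  →  sig = ⟨2 | 1 2⟩
  P = {4,5}:  v_{4} + v_{5} = 2·v_{9}  →  sig = ⟨2 | 2⟩
  P = {1,6,10}:  v_{1} + v_{6} + v_{10} = 0  →  sig = ⟨3 | 0⟩
  P = {6,7,10}:  v_{6} + v_{7} + v_{10} = v_{9}  →  sig = ⟨3 | 1⟩
  P = {5,6,7,9}:  v_{5} + v_{6} + v_{7} + v_{9} = v_{3}  →  sig = ⟨4 | 1⟩

so the primitive-relation signature multiset is
{ ⟨2 | 0⟩ ×2,  ⟨2 | 1⟩ ×5,  ⟨2 | 1 1⟩ ×3,  ⟨2 | 1 1 1⟩ ×3,  ⟨2 | 1 1 2⟩ ×3,  ⟨2 | 1 1 3⟩,  ⟨2 | 1 2⟩,  ⟨2 | 2⟩,  ⟨3 | 0⟩,  ⟨3 | 1⟩,  ⟨4 | 1⟩ }


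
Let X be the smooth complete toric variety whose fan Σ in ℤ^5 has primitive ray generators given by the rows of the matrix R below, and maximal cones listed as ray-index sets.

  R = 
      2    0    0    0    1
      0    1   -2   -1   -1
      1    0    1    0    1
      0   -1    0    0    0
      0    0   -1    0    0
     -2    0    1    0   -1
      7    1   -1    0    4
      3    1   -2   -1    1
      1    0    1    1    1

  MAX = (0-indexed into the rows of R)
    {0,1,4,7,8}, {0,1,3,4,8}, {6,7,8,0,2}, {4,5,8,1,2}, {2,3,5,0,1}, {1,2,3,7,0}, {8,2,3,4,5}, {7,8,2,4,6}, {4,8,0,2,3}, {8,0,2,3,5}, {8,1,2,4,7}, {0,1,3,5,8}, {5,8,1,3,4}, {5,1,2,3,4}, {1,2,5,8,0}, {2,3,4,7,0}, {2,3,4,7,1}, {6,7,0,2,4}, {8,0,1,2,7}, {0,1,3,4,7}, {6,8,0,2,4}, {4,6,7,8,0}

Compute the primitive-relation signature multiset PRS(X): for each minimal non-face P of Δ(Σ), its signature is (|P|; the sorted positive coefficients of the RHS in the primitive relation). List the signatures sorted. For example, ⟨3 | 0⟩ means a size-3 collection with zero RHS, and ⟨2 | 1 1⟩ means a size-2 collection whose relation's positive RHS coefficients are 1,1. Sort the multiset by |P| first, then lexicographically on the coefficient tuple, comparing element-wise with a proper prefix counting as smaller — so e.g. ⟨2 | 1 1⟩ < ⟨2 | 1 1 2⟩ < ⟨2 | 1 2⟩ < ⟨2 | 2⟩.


Minimal non-faces — 9 found among 9 rays, 22 max cones:

  P={5,7}:  v_{5} + v_{7} = v_{1} + v_{2} — sig = ⟨2 | 1 1⟩
  P={5,6}:  v_{5} + v_{6} = v_{2} + v_{7} + v_{8} — sig = ⟨2 | 1 1 1⟩
  P={1,6}:  v_{1} + v_{6} = 2·v_{7} + v_{8} — sig = ⟨2 | 1 2⟩
  P={3,6}:  v_{3} + v_{6} = 3·v_{0} + v_{2} + 2·v_{4} — sig = ⟨2 | 1 2 3⟩
  P={0,4,5}:  v_{0} + v_{4} + v_{5} = 0 — sig = ⟨3 | 0⟩
  P={3,7,8}:  v_{3} + v_{7} + v_{8} = 2·v_{0} + v_{4} — sig = ⟨3 | 1 2⟩
  P={0,1,2,4}:  v_{0} + v_{1} + v_{2} + v_{4} = v_{7} — sig = ⟨4 | 1⟩
  P={1,2,3,8}:  v_{1} + v_{2} + v_{3} + v_{8} = v_{0} — sig = ⟨4 | 1⟩
  P={0,2,4,7,8}:  v_{0} + v_{2} + v_{4} + v_{7} + v_{8} = v_{6} — sig = ⟨5 | 1⟩

Signatures (|P|; sorted positive RHS coefficients), sorted:
{ ⟨2 | 1 1⟩,  ⟨2 | 1 1 1⟩,  ⟨2 | 1 2⟩,  ⟨2 | 1 2 3⟩,  ⟨3 | 0⟩,  ⟨3 | 1 2⟩,  ⟨4 | 1⟩ ×2,  ⟨5 | 1⟩ }


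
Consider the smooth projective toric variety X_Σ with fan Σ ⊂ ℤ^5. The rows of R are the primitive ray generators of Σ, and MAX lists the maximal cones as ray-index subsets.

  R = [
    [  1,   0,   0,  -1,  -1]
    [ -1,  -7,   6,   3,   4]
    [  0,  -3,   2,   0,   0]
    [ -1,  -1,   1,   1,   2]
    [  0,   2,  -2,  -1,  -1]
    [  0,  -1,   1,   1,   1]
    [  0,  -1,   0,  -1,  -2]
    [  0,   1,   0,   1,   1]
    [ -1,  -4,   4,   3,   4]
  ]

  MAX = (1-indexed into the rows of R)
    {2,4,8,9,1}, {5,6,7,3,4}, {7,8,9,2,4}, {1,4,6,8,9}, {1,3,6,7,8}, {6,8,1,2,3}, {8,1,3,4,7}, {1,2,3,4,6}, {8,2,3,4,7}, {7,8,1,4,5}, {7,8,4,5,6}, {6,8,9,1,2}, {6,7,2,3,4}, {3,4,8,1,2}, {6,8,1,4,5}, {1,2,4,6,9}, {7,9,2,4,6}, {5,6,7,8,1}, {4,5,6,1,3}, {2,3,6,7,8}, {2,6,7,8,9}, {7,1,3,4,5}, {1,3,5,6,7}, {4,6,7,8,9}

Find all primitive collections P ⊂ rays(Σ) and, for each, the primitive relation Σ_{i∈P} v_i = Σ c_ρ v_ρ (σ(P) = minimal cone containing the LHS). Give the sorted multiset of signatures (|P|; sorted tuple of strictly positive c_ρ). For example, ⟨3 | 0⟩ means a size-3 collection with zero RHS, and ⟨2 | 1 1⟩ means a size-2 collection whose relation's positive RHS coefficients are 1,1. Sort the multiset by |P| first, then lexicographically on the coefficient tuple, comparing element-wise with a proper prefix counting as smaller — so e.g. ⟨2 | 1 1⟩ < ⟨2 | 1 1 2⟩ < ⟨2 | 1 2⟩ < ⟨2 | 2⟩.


Σ has 9 primitive collections:

  • {3,9}:  v_{3} + v_{9} = v_{2}  ⇒ sig = ⟨2 | 1⟩
  • {5,9}:  v_{5} + v_{9} = v_{4} + v_{6}  ⇒ sig = ⟨2 | 1 1⟩
  • {2,5}:  v_{2} + v_{5} = v_{3} + v_{4} + v_{6}  ⇒ sig = ⟨2 | 1 1 1⟩
  • {3,5,8}:  v_{3} + v_{5} + v_{8} = 0  ⇒ sig = ⟨3 | 0⟩
  • {1,7,9}:  v_{1} + v_{7} + v_{9} = 2·v_{3} + v_{8}  ⇒ sig = ⟨3 | 1 2⟩
  • {1,2,7}:  v_{1} + v_{2} + v_{7} = 3·v_{3} + v_{8}  ⇒ sig = ⟨3 | 1 3⟩
  • {1,4,6,7}:  v_{1} + v_{4} + v_{6} + v_{7} = v_{3}  ⇒ sig = ⟨4 | 1⟩
  • {3,4,6,8}:  v_{3} + v_{4} + v_{6} + v_{8} = v_{9}  ⇒ sig = ⟨4 | 1⟩
  • {2,4,6,8}:  v_{2} + v_{4} + v_{6} + v_{8} = 2·v_{9}  ⇒ sig = ⟨4 | 2⟩

so the primitive-relation signature multiset is
{ ⟨2 | 1⟩,  ⟨2 | 1 1⟩,  ⟨2 | 1 1 1⟩,  ⟨3 | 0⟩,  ⟨3 | 1 2⟩,  ⟨3 | 1 3⟩,  ⟨4 | 1⟩ ×2,  ⟨4 | 2⟩ }


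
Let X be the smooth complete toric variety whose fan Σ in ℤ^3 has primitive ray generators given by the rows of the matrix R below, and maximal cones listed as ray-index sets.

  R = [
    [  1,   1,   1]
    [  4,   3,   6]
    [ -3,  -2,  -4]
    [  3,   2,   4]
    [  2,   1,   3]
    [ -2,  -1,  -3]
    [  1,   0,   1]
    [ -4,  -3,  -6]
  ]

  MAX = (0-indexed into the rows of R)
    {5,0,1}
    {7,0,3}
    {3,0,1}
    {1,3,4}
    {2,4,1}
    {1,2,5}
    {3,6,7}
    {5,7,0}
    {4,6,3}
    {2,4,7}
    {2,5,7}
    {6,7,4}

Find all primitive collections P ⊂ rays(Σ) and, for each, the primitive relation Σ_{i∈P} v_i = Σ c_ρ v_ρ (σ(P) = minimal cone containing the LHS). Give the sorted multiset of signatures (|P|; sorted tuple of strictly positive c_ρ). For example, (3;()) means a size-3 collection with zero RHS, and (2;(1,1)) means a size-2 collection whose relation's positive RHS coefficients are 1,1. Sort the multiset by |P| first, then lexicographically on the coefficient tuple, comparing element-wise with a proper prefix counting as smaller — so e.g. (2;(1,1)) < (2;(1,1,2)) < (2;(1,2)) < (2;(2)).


Primitive collections (11):

  • {1,7}:  v_{1} + v_{7} = 0 — sig = (2;())
  • {2,3}:  v_{2} + v_{3} = 0 — sig = (2;())
  • {4,5}:  v_{4} + v_{5} = 0 — sig = (2;())
  • {0,2}:  v_{0} + v_{2} = v_{5} — sig = (2;(1))
  • {0,4}:  v_{0} + v_{4} = v_{3} — sig = (2;(1))
  • {3,5}:  v_{3} + v_{5} = v_{0} — sig = (2;(1))
  • {1,6}:  v_{1} + v_{6} = v_{3} + v_{4} — sig = (2;(1,1))
  • {2,6}:  v_{2} + v_{6} = v_{4} + v_{7} — sig = (2;(1,1))
  • {5,6}:  v_{5} + v_{6} = v_{3} + v_{7} — sig = (2;(1,1))
  • {0,6}:  v_{0} + v_{6} = 2·v_{3} + v_{7} — sig = (2;(1,2))
  • {3,4,7}:  v_{3} + v_{4} + v_{7} = v_{6} — sig = (3;(1))

Signatures (|P|; sorted positive RHS coefficients), sorted:
[(2;()), (2;()), (2;()), (2;(1)), (2;(1)), (2;(1)), (2;(1,1)), (2;(1,1)), (2;(1,1)), (2;(1,2)), (3;(1))]


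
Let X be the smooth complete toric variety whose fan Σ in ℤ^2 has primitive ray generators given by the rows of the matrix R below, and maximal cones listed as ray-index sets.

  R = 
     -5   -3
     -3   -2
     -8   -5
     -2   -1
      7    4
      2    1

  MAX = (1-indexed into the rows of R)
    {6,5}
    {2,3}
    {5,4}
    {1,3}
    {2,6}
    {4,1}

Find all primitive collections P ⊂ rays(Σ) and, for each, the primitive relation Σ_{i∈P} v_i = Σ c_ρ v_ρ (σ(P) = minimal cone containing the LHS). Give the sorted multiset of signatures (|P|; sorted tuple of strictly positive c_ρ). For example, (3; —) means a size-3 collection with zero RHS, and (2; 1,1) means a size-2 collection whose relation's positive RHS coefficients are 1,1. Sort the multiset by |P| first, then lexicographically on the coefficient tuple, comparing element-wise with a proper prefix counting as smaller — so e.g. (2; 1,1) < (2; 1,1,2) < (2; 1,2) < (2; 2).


Σ has 9 primitive collections:

  {4,6}:  v_{4} + v_{6} = 0  so sig = (2; —)
  {1,2}:  v_{1} + v_{2} = v_{3}  so sig = (2; 1)
  {1,5}:  v_{1} + v_{5} = v_{6}  so sig = (2; 1)
  {1,6}:  v_{1} + v_{6} = v_{2}  so sig = (2; 1)
  {2,4}:  v_{2} + v_{4} = v_{1}  so sig = (2; 1)
  {3,5}:  v_{3} + v_{5} = v_{2} + v_{6}  so sig = (2; 1,1)
  {2,5}:  v_{2} + v_{5} = 2·v_{6}  so sig = (2; 2)
  {3,4}:  v_{3} + v_{4} = 2·v_{1}  so sig = (2; 2)
  {3,6}:  v_{3} + v_{6} = 2·v_{2}  so sig = (2; 2)

so the primitive-relation signature multiset is
[(2; —), (2; 1), (2; 1), (2; 1), (2; 1), (2; 1,1), (2; 2), (2; 2), (2; 2)]


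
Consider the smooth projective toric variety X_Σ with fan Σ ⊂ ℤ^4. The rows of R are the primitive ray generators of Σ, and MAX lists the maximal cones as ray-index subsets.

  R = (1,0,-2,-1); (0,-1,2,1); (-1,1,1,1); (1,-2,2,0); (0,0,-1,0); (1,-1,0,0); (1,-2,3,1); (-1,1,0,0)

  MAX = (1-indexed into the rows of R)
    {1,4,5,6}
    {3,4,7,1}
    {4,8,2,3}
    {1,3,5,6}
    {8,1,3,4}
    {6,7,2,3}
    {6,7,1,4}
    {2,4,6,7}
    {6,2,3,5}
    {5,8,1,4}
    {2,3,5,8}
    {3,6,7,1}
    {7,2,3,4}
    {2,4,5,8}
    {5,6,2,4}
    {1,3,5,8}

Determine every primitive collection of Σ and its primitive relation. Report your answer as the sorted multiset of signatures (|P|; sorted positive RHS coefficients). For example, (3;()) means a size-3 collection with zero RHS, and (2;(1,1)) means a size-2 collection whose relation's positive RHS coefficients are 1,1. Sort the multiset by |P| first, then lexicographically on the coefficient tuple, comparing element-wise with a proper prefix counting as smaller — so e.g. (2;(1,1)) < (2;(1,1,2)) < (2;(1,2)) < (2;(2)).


Σ has 6 primitive collections:

  P={6,8}:  v_{6} + v_{8} = 0  ⟹  sig = (2;())
  P={1,2}:  v_{1} + v_{2} = v_{6}  ⟹  sig = (2;(1))
  P={5,7}:  v_{5} + v_{7} = v_{2} + v_{6}  ⟹  sig = (2;(1,1))
  P={7,8}:  v_{7} + v_{8} = v_{3} + v_{4}  ⟹  sig = (2;(1,1))
  P={3,4,5}:  v_{3} + v_{4} + v_{5} = v_{2}  ⟹  sig = (3;(1))
  P={3,4,6}:  v_{3} + v_{4} + v_{6} = v_{7}  ⟹  sig = (3;(1))

Sorted signature multiset PRS(X):
    (2;())
    (2;(1))
    (2;(1,1))
    (2;(1,1))
    (3;(1))
    (3;(1))
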